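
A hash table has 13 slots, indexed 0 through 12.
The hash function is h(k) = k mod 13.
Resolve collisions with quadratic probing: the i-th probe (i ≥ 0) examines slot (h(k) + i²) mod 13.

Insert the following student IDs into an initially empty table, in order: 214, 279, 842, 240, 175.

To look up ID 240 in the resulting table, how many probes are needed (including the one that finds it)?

4

214: h=6 → slot 6
279: h=6, probe 6,7 → slot 7
842: h=10 → slot 10
240: h=6, probe 6,7,10,2 → slot 2
175: h=6, probe 6,7,10,2,9 → slot 9
Table: [∅, ∅, 240, ∅, ∅, ∅, 214, 279, ∅, 175, 842, ∅, ∅]
Lookup 240: h=6, probe 6,7,10,2 → found at 2.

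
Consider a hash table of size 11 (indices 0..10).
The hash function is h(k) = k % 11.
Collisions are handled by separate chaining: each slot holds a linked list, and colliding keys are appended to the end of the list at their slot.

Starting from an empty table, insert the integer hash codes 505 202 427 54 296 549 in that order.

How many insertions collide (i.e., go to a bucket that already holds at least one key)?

Insert 505: h=10, bucket 10 empty → new chain.
Insert 202: h=4, bucket 4 empty → new chain.
Insert 427: h=9, bucket 9 empty → new chain.
Insert 54: h=10, bucket 10 nonempty → append to chain.
Insert 296: h=10, bucket 10 nonempty → append to chain.
Insert 549: h=10, bucket 10 nonempty → append to chain.
Final buckets:
0: -
1: -
2: -
3: -
4: 202
5: -
6: -
7: -
8: -
9: 427
10: 505 -> 54 -> 296 -> 549

3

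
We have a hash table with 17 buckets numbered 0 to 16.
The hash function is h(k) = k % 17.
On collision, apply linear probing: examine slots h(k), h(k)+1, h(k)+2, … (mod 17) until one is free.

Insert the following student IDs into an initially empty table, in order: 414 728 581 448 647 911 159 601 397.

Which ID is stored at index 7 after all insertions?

448

Insert 414: h=6, slot 6 empty → index 6.
Insert 728: h=14, slot 14 empty → index 14.
Insert 581: h=3, slot 3 empty → index 3.
Insert 448: h=6, slot 6 occupied → index 7.
Insert 647: h=1, slot 1 empty → index 1.
Insert 911: h=10, slot 10 empty → index 10.
Insert 159: h=6, slots 6,7 occupied → index 8.
Insert 601: h=6, slots 6,7,8 occupied → index 9.
Insert 397: h=6, slots 6,7,8,9,10 occupied → index 11.
Table: [_, 647, _, 581, _, _, 414, 448, 159, 601, 911, 397, _, _, 728, _, _]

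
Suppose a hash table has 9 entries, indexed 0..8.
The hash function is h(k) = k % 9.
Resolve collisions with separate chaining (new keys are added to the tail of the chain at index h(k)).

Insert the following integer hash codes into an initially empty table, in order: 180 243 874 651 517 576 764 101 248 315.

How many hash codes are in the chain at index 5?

180 -> bucket 0
243 -> bucket 0 (collision)
874 -> bucket 1
651 -> bucket 3
517 -> bucket 4
576 -> bucket 0 (collision)
764 -> bucket 8
101 -> bucket 2
248 -> bucket 5
315 -> bucket 0 (collision)
Final buckets:
0: 180 -> 243 -> 576 -> 315
1: 874
2: 101
3: 651
4: 517
5: 248
6: —
7: —
8: 764

1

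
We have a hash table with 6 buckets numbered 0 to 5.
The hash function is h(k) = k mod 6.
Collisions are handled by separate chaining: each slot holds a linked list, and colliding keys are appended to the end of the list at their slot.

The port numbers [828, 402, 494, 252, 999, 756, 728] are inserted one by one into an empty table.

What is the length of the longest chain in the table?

4

Insert 828: h=0, bucket 0 empty → new chain.
Insert 402: h=0, bucket 0 nonempty → append to chain.
Insert 494: h=2, bucket 2 empty → new chain.
Insert 252: h=0, bucket 0 nonempty → append to chain.
Insert 999: h=3, bucket 3 empty → new chain.
Insert 756: h=0, bucket 0 nonempty → append to chain.
Insert 728: h=2, bucket 2 nonempty → append to chain.
Final buckets:
0: 828 -> 402 -> 252 -> 756
1: _
2: 494 -> 728
3: 999
4: _
5: _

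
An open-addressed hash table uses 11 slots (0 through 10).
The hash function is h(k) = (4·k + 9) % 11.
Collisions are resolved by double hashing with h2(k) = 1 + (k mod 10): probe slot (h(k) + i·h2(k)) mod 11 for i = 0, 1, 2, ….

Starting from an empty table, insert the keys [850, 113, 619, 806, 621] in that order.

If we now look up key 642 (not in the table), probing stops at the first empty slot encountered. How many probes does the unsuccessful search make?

4

Insert 850: h=10, slot 10 empty => index 10.
Insert 113: h=10, h2=4, slot 10 occupied => index 3.
Insert 619: h=10, h2=10, slot 10 occupied => index 9.
Insert 806: h=10, h2=7, slot 10 occupied => index 6.
Insert 621: h=7, slot 7 empty => index 7.
Table: [—, —, —, 113, —, —, 806, 621, —, 619, 850]
Lookup 642: h=3, h2=3, probe 3,6,9,1 → slot 1 empty, not found.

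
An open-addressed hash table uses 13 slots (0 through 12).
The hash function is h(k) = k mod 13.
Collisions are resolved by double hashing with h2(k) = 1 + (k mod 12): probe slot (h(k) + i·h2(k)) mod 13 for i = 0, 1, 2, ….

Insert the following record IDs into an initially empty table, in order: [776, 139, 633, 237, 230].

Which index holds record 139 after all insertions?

4

Insert 776: h=9, slot 9 empty -> index 9.
Insert 139: h=9, h2=8, slot 9 occupied -> index 4.
Insert 633: h=9, h2=10, slot 9 occupied -> index 6.
Insert 237: h=3, slot 3 empty -> index 3.
Insert 230: h=9, h2=3, slot 9 occupied -> index 12.
Table: [—, —, —, 237, 139, —, 633, —, —, 776, —, —, 230]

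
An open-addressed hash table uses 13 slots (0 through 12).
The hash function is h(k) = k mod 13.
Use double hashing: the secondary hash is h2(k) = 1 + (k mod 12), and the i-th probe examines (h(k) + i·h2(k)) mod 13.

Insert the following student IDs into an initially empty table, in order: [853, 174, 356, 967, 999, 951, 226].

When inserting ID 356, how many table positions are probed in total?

853: h=8 → slot 8
174: h=5 → slot 5
356: h=5, h2=9, probe 5,1 → slot 1
967: h=5, h2=8, probe 5,0 → slot 0
999: h=11 → slot 11
951: h=2 → slot 2
226: h=5, h2=11, probe 5,3 → slot 3
Table: [967, 356, 951, 226, ∅, 174, ∅, ∅, 853, ∅, ∅, 999, ∅]

2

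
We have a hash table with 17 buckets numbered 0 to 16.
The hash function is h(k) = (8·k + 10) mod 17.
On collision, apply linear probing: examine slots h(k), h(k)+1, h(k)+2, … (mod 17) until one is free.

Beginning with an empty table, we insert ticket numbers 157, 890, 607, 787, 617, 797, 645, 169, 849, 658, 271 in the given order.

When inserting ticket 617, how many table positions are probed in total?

157 hashes to 8; slot 8 is free → place at 8.
890 hashes to 7; slot 7 is free → place at 7.
607 hashes to 4; slot 4 is free → place at 4.
787 hashes to 16; slot 16 is free → place at 16.
617 hashes to 16; 16 taken → place at 0.
797 hashes to 11; slot 11 is free → place at 11.
645 hashes to 2; slot 2 is free → place at 2.
169 hashes to 2; 2 taken → place at 3.
849 hashes to 2; 2,3,4 taken → place at 5.
658 hashes to 4; 4,5 taken → place at 6.
271 hashes to 2; 2,3,4,5,6,7,8 taken → place at 9.
Table: [617, _, 645, 169, 607, 849, 658, 890, 157, 271, _, 797, _, _, _, _, 787]

2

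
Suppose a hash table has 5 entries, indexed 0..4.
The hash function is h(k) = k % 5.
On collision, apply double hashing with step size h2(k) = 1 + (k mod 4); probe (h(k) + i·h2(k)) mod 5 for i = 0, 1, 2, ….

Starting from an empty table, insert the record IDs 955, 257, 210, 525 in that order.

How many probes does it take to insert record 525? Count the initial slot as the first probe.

3

Insert 955: h=0, slot 0 empty => index 0.
Insert 257: h=2, slot 2 empty => index 2.
Insert 210: h=0, h2=3, slot 0 occupied => index 3.
Insert 525: h=0, h2=2, slots 0,2 occupied => index 4.
Table: [955, -, 257, 210, 525]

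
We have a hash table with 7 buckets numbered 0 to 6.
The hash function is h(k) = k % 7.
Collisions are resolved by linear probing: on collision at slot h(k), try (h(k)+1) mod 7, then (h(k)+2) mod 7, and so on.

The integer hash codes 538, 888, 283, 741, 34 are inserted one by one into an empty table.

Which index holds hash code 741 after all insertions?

1

538 hashes to 6; slot 6 is free → place at 6.
888 hashes to 6; 6 taken → place at 0.
283 hashes to 3; slot 3 is free → place at 3.
741 hashes to 6; 6,0 taken → place at 1.
34 hashes to 6; 6,0,1 taken → place at 2.
Table: [888, 741, 34, 283, _, _, 538]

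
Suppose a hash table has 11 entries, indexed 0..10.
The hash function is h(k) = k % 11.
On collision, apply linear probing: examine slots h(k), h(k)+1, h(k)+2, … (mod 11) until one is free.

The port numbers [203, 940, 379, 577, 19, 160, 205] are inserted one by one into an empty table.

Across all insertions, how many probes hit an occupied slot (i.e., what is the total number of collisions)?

203: h=5 → slot 5
940: h=5, probe 5,6 → slot 6
379: h=5, probe 5,6,7 → slot 7
577: h=5, probe 5,6,7,8 → slot 8
19: h=8, probe 8,9 → slot 9
160: h=6, probe 6,7,8,9,10 → slot 10
205: h=7, probe 7,8,9,10,0 → slot 0
Table: [205, _, _, _, _, 203, 940, 379, 577, 19, 160]

15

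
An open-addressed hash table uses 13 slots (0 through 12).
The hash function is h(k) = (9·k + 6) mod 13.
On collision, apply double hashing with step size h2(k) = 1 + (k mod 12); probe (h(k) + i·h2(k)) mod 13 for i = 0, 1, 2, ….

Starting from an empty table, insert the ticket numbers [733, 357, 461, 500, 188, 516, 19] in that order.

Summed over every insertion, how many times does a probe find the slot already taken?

Insert 733: h=12, slot 12 empty → index 12.
Insert 357: h=8, slot 8 empty → index 8.
Insert 461: h=8, h2=6, slot 8 occupied → index 1.
Insert 500: h=8, h2=9, slot 8 occupied → index 4.
Insert 188: h=8, h2=9, slots 8,4 occupied → index 0.
Insert 516: h=9, slot 9 empty → index 9.
Insert 19: h=8, h2=8, slot 8 occupied → index 3.
Table: [188, 461, ., 19, 500, ., ., ., 357, 516, ., ., 733]

5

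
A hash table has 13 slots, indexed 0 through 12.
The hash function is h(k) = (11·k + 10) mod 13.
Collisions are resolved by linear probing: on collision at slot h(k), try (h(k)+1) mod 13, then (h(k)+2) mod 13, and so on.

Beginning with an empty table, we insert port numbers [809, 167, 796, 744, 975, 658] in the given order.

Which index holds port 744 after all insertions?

809: h=4 => slot 4
167: h=1 => slot 1
796: h=4, probe 4,5 => slot 5
744: h=4, probe 4,5,6 => slot 6
975: h=10 => slot 10
658: h=7 => slot 7
Table: [∅, 167, ∅, ∅, 809, 796, 744, 658, ∅, ∅, 975, ∅, ∅]

6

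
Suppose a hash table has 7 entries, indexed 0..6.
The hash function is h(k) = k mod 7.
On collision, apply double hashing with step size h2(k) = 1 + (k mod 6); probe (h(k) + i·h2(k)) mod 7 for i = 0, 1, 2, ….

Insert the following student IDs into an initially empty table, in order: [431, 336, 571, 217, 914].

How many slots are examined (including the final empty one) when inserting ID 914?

3

431: h=4 => slot 4
336: h=0 => slot 0
571: h=4, h2=2, probe 4,6 => slot 6
217: h=0, h2=2, probe 0,2 => slot 2
914: h=4, h2=3, probe 4,0,3 => slot 3
Table: [336, ., 217, 914, 431, ., 571]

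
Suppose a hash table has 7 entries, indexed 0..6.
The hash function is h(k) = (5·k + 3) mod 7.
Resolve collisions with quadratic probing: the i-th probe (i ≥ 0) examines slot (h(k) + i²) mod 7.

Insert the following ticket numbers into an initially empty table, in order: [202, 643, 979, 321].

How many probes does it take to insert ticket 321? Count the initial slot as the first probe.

4

202: h=5 -> slot 5
643: h=5, probe 5,6 -> slot 6
979: h=5, probe 5,6,2 -> slot 2
321: h=5, probe 5,6,2,0 -> slot 0
Table: [321, ∅, 979, ∅, ∅, 202, 643]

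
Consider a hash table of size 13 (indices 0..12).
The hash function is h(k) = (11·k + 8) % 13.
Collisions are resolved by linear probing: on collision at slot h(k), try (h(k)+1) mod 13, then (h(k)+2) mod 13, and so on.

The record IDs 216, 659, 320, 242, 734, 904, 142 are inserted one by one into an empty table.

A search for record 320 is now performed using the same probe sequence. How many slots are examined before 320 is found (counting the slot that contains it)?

2

Insert 216: h=5, slot 5 empty → index 5.
Insert 659: h=3, slot 3 empty → index 3.
Insert 320: h=5, slot 5 occupied → index 6.
Insert 242: h=5, slots 5,6 occupied → index 7.
Insert 734: h=9, slot 9 empty → index 9.
Insert 904: h=7, slot 7 occupied → index 8.
Insert 142: h=10, slot 10 empty → index 10.
Table: [∅, ∅, ∅, 659, ∅, 216, 320, 242, 904, 734, 142, ∅, ∅]
Lookup 320: h=5, probe 5,6 → found at 6.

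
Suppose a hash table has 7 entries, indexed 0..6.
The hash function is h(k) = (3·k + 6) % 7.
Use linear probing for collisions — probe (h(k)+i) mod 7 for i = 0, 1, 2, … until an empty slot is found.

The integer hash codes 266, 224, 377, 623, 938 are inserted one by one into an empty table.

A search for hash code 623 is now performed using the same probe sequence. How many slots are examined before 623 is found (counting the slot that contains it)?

3

Insert 266: h=6, slot 6 empty -> index 6.
Insert 224: h=6, slot 6 occupied -> index 0.
Insert 377: h=3, slot 3 empty -> index 3.
Insert 623: h=6, slots 6,0 occupied -> index 1.
Insert 938: h=6, slots 6,0,1 occupied -> index 2.
Table: [224, 623, 938, 377, —, —, 266]
Lookup 623: h=6, probe 6,0,1 → found at 1.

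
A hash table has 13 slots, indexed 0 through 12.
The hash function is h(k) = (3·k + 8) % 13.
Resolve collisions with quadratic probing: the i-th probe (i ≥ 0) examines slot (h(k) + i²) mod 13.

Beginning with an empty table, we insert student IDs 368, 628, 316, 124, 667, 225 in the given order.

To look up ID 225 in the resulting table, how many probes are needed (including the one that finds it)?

6

Insert 368: h=7, slot 7 empty => index 7.
Insert 628: h=7, slot 7 occupied => index 8.
Insert 316: h=7, slots 7,8 occupied => index 11.
Insert 124: h=3, slot 3 empty => index 3.
Insert 667: h=7, slots 7,8,11,3 occupied => index 10.
Insert 225: h=7, slots 7,8,11,3,10 occupied => index 6.
Table: [∅, ∅, ∅, 124, ∅, ∅, 225, 368, 628, ∅, 667, 316, ∅]
Lookup 225: h=7, probe 7,8,11,3,10,6 → found at 6.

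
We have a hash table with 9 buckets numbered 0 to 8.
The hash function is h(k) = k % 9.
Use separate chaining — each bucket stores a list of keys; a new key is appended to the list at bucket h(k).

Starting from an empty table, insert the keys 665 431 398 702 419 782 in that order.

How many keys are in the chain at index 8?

3

Insert 665: h=8, bucket 8 empty -> new chain.
Insert 431: h=8, bucket 8 nonempty -> append to chain.
Insert 398: h=2, bucket 2 empty -> new chain.
Insert 702: h=0, bucket 0 empty -> new chain.
Insert 419: h=5, bucket 5 empty -> new chain.
Insert 782: h=8, bucket 8 nonempty -> append to chain.
Final buckets:
0: 702
1: .
2: 398
3: .
4: .
5: 419
6: .
7: .
8: 665 -> 431 -> 782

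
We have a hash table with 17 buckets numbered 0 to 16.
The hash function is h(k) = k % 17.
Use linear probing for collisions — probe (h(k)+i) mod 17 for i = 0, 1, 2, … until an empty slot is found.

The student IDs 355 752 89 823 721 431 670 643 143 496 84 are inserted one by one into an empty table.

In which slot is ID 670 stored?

9

355 hashes to 15; slot 15 is free → place at 15.
752 hashes to 4; slot 4 is free → place at 4.
89 hashes to 4; 4 taken → place at 5.
823 hashes to 7; slot 7 is free → place at 7.
721 hashes to 7; 7 taken → place at 8.
431 hashes to 6; slot 6 is free → place at 6.
670 hashes to 7; 7,8 taken → place at 9.
643 hashes to 14; slot 14 is free → place at 14.
143 hashes to 7; 7,8,9 taken → place at 10.
496 hashes to 3; slot 3 is free → place at 3.
84 hashes to 16; slot 16 is free → place at 16.
Table: [—, —, —, 496, 752, 89, 431, 823, 721, 670, 143, —, —, —, 643, 355, 84]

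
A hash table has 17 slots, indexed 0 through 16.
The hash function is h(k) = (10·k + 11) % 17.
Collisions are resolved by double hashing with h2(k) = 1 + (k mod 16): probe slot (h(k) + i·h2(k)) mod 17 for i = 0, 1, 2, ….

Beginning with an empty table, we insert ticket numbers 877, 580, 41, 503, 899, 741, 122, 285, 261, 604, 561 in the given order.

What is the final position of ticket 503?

0

877: h=9 → slot 9
580: h=14 → slot 14
41: h=13 → slot 13
503: h=9, h2=8, probe 9,0 → slot 0
899: h=8 → slot 8
741: h=9, h2=6, probe 9,15 → slot 15
122: h=7 → slot 7
285: h=5 → slot 5
261: h=3 → slot 3
604: h=16 → slot 16
561: h=11 → slot 11
Table: [503, ., ., 261, ., 285, ., 122, 899, 877, ., 561, ., 41, 580, 741, 604]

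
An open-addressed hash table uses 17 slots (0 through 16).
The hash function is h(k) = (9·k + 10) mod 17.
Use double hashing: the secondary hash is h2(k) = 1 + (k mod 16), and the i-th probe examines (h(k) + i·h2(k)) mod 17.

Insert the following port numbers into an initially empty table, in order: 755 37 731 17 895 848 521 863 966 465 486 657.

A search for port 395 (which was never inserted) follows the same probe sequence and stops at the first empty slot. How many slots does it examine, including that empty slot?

3

Insert 755: h=5, slot 5 empty → index 5.
Insert 37: h=3, slot 3 empty → index 3.
Insert 731: h=10, slot 10 empty → index 10.
Insert 17: h=10, h2=2, slot 10 occupied → index 12.
Insert 895: h=7, slot 7 empty → index 7.
Insert 848: h=9, slot 9 empty → index 9.
Insert 521: h=7, h2=10, slot 7 occupied → index 0.
Insert 863: h=8, slot 8 empty → index 8.
Insert 966: h=0, h2=7, slots 0,7 occupied → index 14.
Insert 465: h=13, slot 13 empty → index 13.
Insert 486: h=15, slot 15 empty → index 15.
Insert 657: h=7, h2=2, slots 7,9 occupied → index 11.
Table: [521, _, _, 37, _, 755, _, 895, 863, 848, 731, 657, 17, 465, 966, 486, _]
Lookup 395: h=12, h2=12, probe 12,7,2 → slot 2 empty, not found.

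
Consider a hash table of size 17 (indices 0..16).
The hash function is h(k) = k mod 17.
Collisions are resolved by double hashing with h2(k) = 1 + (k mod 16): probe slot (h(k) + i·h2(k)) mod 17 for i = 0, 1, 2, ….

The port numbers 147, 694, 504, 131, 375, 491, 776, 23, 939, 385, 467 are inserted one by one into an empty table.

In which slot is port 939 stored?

16

147 hashes to 11; slot 11 is free → place at 11.
694 hashes to 14; slot 14 is free → place at 14.
504 hashes to 11, h2=9; 11 taken → place at 3.
131 hashes to 12; slot 12 is free → place at 12.
375 hashes to 1; slot 1 is free → place at 1.
491 hashes to 15; slot 15 is free → place at 15.
776 hashes to 11, h2=9; 11,3,12 taken → place at 4.
23 hashes to 6; slot 6 is free → place at 6.
939 hashes to 4, h2=12; 4 taken → place at 16.
385 hashes to 11, h2=2; 11 taken → place at 13.
467 hashes to 8; slot 8 is free → place at 8.
Table: [—, 375, —, 504, 776, —, 23, —, 467, —, —, 147, 131, 385, 694, 491, 939]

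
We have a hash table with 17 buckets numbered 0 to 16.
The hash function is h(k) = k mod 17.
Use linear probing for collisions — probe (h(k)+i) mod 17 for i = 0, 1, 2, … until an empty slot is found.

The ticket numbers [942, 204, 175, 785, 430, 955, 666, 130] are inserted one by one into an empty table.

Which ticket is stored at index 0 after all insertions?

Insert 942: h=7, slot 7 empty -> index 7.
Insert 204: h=0, slot 0 empty -> index 0.
Insert 175: h=5, slot 5 empty -> index 5.
Insert 785: h=3, slot 3 empty -> index 3.
Insert 430: h=5, slot 5 occupied -> index 6.
Insert 955: h=3, slot 3 occupied -> index 4.
Insert 666: h=3, slots 3,4,5,6,7 occupied -> index 8.
Insert 130: h=11, slot 11 empty -> index 11.
Table: [204, ∅, ∅, 785, 955, 175, 430, 942, 666, ∅, ∅, 130, ∅, ∅, ∅, ∅, ∅]

204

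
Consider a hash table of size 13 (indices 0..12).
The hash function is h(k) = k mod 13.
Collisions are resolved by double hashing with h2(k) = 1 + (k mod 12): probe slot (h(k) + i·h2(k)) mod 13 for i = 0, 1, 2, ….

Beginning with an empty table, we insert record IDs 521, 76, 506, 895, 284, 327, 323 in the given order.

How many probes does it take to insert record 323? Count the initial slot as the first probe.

2

521: h=1 -> slot 1
76: h=11 -> slot 11
506: h=12 -> slot 12
895: h=11, h2=8, probe 11,6 -> slot 6
284: h=11, h2=9, probe 11,7 -> slot 7
327: h=2 -> slot 2
323: h=11, h2=12, probe 11,10 -> slot 10
Table: [_, 521, 327, _, _, _, 895, 284, _, _, 323, 76, 506]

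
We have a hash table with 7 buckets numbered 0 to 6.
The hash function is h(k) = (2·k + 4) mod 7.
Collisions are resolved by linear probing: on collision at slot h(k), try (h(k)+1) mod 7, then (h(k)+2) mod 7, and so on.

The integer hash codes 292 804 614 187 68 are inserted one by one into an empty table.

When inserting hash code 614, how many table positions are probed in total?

2

Insert 292: h=0, slot 0 empty -> index 0.
Insert 804: h=2, slot 2 empty -> index 2.
Insert 614: h=0, slot 0 occupied -> index 1.
Insert 187: h=0, slots 0,1,2 occupied -> index 3.
Insert 68: h=0, slots 0,1,2,3 occupied -> index 4.
Table: [292, 614, 804, 187, 68, —, —]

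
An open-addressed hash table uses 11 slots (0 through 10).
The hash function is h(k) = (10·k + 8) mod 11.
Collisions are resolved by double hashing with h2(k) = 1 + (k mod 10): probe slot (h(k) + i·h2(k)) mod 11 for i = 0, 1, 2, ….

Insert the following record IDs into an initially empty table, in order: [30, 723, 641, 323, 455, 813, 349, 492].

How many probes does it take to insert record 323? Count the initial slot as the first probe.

Insert 30: h=0, slot 0 empty => index 0.
Insert 723: h=0, h2=4, slot 0 occupied => index 4.
Insert 641: h=5, slot 5 empty => index 5.
Insert 323: h=4, h2=4, slot 4 occupied => index 8.
Insert 455: h=4, h2=6, slot 4 occupied => index 10.
Insert 813: h=9, slot 9 empty => index 9.
Insert 349: h=0, h2=10, slots 0,10,9,8 occupied => index 7.
Insert 492: h=0, h2=3, slot 0 occupied => index 3.
Table: [30, -, -, 492, 723, 641, -, 349, 323, 813, 455]

2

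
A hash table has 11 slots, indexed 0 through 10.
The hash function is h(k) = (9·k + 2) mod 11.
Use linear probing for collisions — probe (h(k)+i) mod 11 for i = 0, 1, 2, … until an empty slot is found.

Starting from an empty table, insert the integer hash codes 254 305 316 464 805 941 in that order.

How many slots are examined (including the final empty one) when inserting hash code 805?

Insert 254: h=0, slot 0 empty → index 0.
Insert 305: h=8, slot 8 empty → index 8.
Insert 316: h=8, slot 8 occupied → index 9.
Insert 464: h=9, slot 9 occupied → index 10.
Insert 805: h=9, slots 9,10,0 occupied → index 1.
Insert 941: h=1, slot 1 occupied → index 2.
Table: [254, 805, 941, ., ., ., ., ., 305, 316, 464]

4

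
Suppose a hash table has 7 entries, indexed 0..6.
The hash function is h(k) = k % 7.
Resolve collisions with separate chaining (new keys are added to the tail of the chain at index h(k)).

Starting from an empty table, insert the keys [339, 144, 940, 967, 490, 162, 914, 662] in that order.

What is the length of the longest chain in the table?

3

Insert 339: h=3, bucket 3 empty -> new chain.
Insert 144: h=4, bucket 4 empty -> new chain.
Insert 940: h=2, bucket 2 empty -> new chain.
Insert 967: h=1, bucket 1 empty -> new chain.
Insert 490: h=0, bucket 0 empty -> new chain.
Insert 162: h=1, bucket 1 nonempty -> append to chain.
Insert 914: h=4, bucket 4 nonempty -> append to chain.
Insert 662: h=4, bucket 4 nonempty -> append to chain.
Final buckets:
0: 490
1: 967 -> 162
2: 940
3: 339
4: 144 -> 914 -> 662
5: -
6: -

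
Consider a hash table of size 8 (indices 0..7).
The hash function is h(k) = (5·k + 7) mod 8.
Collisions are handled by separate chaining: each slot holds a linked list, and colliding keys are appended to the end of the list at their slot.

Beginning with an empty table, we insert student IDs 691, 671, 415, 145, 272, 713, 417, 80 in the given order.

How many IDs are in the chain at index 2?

Insert 691: h=6, bucket 6 empty → new chain.
Insert 671: h=2, bucket 2 empty → new chain.
Insert 415: h=2, bucket 2 nonempty → append to chain.
Insert 145: h=4, bucket 4 empty → new chain.
Insert 272: h=7, bucket 7 empty → new chain.
Insert 713: h=4, bucket 4 nonempty → append to chain.
Insert 417: h=4, bucket 4 nonempty → append to chain.
Insert 80: h=7, bucket 7 nonempty → append to chain.
Final buckets:
0: _
1: _
2: 671 -> 415
3: _
4: 145 -> 713 -> 417
5: _
6: 691
7: 272 -> 80

2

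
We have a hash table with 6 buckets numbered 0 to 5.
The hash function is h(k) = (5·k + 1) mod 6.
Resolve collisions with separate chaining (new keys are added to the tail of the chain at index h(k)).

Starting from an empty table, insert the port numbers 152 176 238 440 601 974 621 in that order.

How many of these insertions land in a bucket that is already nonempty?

Insert 152: h=5, bucket 5 empty → new chain.
Insert 176: h=5, bucket 5 nonempty → append to chain.
Insert 238: h=3, bucket 3 empty → new chain.
Insert 440: h=5, bucket 5 nonempty → append to chain.
Insert 601: h=0, bucket 0 empty → new chain.
Insert 974: h=5, bucket 5 nonempty → append to chain.
Insert 621: h=4, bucket 4 empty → new chain.
Final buckets:
0: 601
1: ∅
2: ∅
3: 238
4: 621
5: 152 -> 176 -> 440 -> 974

3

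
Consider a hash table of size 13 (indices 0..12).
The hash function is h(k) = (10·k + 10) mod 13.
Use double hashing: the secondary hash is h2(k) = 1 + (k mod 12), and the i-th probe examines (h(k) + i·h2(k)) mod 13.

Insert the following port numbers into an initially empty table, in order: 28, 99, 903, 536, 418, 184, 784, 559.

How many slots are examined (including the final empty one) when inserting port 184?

Insert 28: h=4, slot 4 empty -> index 4.
Insert 99: h=12, slot 12 empty -> index 12.
Insert 903: h=5, slot 5 empty -> index 5.
Insert 536: h=1, slot 1 empty -> index 1.
Insert 418: h=4, h2=11, slot 4 occupied -> index 2.
Insert 184: h=4, h2=5, slot 4 occupied -> index 9.
Insert 784: h=11, slot 11 empty -> index 11.
Insert 559: h=10, slot 10 empty -> index 10.
Table: [_, 536, 418, _, 28, 903, _, _, _, 184, 559, 784, 99]

2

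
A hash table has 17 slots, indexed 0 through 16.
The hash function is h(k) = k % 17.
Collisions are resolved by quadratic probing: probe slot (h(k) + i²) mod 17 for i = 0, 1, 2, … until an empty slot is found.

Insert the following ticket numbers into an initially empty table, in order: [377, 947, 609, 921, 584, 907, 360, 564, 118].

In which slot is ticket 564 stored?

11

377 hashes to 3; slot 3 is free → place at 3.
947 hashes to 12; slot 12 is free → place at 12.
609 hashes to 14; slot 14 is free → place at 14.
921 hashes to 3; 3 taken → place at 4.
584 hashes to 6; slot 6 is free → place at 6.
907 hashes to 6; 6 taken → place at 7.
360 hashes to 3; 3,4,7,12 taken → place at 2.
564 hashes to 3; 3,4,7,12,2 taken → place at 11.
118 hashes to 16; slot 16 is free → place at 16.
Table: [∅, ∅, 360, 377, 921, ∅, 584, 907, ∅, ∅, ∅, 564, 947, ∅, 609, ∅, 118]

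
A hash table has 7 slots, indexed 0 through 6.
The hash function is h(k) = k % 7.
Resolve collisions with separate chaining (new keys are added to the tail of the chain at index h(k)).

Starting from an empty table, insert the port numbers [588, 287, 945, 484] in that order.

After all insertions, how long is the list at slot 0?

Insert 588: h=0, bucket 0 empty -> new chain.
Insert 287: h=0, bucket 0 nonempty -> append to chain.
Insert 945: h=0, bucket 0 nonempty -> append to chain.
Insert 484: h=1, bucket 1 empty -> new chain.
Final buckets:
0: 588 -> 287 -> 945
1: 484
2: .
3: .
4: .
5: .
6: .

3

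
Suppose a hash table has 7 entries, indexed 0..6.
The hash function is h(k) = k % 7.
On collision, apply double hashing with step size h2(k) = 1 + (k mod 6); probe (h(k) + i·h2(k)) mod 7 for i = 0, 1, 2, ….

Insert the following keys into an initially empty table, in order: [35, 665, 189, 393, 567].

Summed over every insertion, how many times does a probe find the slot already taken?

5

Insert 35: h=0, slot 0 empty => index 0.
Insert 665: h=0, h2=6, slot 0 occupied => index 6.
Insert 189: h=0, h2=4, slot 0 occupied => index 4.
Insert 393: h=1, slot 1 empty => index 1.
Insert 567: h=0, h2=4, slots 0,4,1 occupied => index 5.
Table: [35, 393, -, -, 189, 567, 665]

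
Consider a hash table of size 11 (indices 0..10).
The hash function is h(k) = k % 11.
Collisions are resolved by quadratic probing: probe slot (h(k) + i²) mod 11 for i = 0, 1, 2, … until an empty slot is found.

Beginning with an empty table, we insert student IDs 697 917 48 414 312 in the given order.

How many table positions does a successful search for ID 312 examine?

4

Insert 697: h=4, slot 4 empty → index 4.
Insert 917: h=4, slot 4 occupied → index 5.
Insert 48: h=4, slots 4,5 occupied → index 8.
Insert 414: h=7, slot 7 empty → index 7.
Insert 312: h=4, slots 4,5,8 occupied → index 2.
Table: [_, _, 312, _, 697, 917, _, 414, 48, _, _]
Lookup 312: h=4, probe 4,5,8,2 → found at 2.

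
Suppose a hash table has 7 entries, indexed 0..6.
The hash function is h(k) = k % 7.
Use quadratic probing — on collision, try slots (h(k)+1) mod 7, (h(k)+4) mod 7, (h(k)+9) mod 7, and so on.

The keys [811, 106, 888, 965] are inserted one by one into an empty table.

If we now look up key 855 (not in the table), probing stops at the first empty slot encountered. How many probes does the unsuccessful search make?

2

811 hashes to 6; slot 6 is free -> place at 6.
106 hashes to 1; slot 1 is free -> place at 1.
888 hashes to 6; 6 taken -> place at 0.
965 hashes to 6; 6,0 taken -> place at 3.
Table: [888, 106, —, 965, —, —, 811]
Lookup 855: h=1, probe 1,2 → slot 2 empty, not found.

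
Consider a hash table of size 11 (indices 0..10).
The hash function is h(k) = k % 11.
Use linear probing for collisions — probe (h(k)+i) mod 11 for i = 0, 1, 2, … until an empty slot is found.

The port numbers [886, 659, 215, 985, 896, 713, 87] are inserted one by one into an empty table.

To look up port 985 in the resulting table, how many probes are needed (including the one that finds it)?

3

886: h=6 => slot 6
659: h=10 => slot 10
215: h=6, probe 6,7 => slot 7
985: h=6, probe 6,7,8 => slot 8
896: h=5 => slot 5
713: h=9 => slot 9
87: h=10, probe 10,0 => slot 0
Table: [87, —, —, —, —, 896, 886, 215, 985, 713, 659]
Lookup 985: h=6, probe 6,7,8 → found at 8.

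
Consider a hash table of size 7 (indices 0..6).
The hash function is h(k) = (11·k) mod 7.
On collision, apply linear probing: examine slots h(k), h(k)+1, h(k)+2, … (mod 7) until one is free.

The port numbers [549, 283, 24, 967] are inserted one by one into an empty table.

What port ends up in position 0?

549: h=5 => slot 5
283: h=5, probe 5,6 => slot 6
24: h=5, probe 5,6,0 => slot 0
967: h=4 => slot 4
Table: [24, —, —, —, 967, 549, 283]

24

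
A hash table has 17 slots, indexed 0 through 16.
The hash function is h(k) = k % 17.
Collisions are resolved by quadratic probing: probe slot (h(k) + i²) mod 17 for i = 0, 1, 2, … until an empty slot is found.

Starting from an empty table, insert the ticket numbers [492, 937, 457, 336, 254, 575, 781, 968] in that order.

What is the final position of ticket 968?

8

492 hashes to 16; slot 16 is free => place at 16.
937 hashes to 2; slot 2 is free => place at 2.
457 hashes to 15; slot 15 is free => place at 15.
336 hashes to 13; slot 13 is free => place at 13.
254 hashes to 16; 16 taken => place at 0.
575 hashes to 14; slot 14 is free => place at 14.
781 hashes to 16; 16,0 taken => place at 3.
968 hashes to 16; 16,0,3 taken => place at 8.
Table: [254, _, 937, 781, _, _, _, _, 968, _, _, _, _, 336, 575, 457, 492]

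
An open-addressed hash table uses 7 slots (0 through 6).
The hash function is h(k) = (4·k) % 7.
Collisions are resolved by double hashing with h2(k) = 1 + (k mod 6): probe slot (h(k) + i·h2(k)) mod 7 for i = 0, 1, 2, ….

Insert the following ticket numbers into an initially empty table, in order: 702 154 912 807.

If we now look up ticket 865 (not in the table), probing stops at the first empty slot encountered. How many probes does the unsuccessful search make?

2

702 hashes to 1; slot 1 is free => place at 1.
154 hashes to 0; slot 0 is free => place at 0.
912 hashes to 1, h2=1; 1 taken => place at 2.
807 hashes to 1, h2=4; 1 taken => place at 5.
Table: [154, 702, 912, ∅, ∅, 807, ∅]
Lookup 865: h=2, h2=2, probe 2,4 → slot 4 empty, not found.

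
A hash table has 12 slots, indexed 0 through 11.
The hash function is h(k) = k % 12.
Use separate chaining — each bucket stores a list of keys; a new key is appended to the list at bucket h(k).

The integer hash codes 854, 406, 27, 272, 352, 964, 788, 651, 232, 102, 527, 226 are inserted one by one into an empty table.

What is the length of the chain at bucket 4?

Insert 854: h=2, bucket 2 empty → new chain.
Insert 406: h=10, bucket 10 empty → new chain.
Insert 27: h=3, bucket 3 empty → new chain.
Insert 272: h=8, bucket 8 empty → new chain.
Insert 352: h=4, bucket 4 empty → new chain.
Insert 964: h=4, bucket 4 nonempty → append to chain.
Insert 788: h=8, bucket 8 nonempty → append to chain.
Insert 651: h=3, bucket 3 nonempty → append to chain.
Insert 232: h=4, bucket 4 nonempty → append to chain.
Insert 102: h=6, bucket 6 empty → new chain.
Insert 527: h=11, bucket 11 empty → new chain.
Insert 226: h=10, bucket 10 nonempty → append to chain.
Final buckets:
0: .
1: .
2: 854
3: 27 -> 651
4: 352 -> 964 -> 232
5: .
6: 102
7: .
8: 272 -> 788
9: .
10: 406 -> 226
11: 527

3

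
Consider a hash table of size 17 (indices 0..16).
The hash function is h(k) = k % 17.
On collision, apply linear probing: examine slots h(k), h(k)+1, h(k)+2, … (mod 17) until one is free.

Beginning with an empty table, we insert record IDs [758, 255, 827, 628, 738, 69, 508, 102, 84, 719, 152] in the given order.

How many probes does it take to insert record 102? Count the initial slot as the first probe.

Insert 758: h=10, slot 10 empty → index 10.
Insert 255: h=0, slot 0 empty → index 0.
Insert 827: h=11, slot 11 empty → index 11.
Insert 628: h=16, slot 16 empty → index 16.
Insert 738: h=7, slot 7 empty → index 7.
Insert 69: h=1, slot 1 empty → index 1.
Insert 508: h=15, slot 15 empty → index 15.
Insert 102: h=0, slots 0,1 occupied → index 2.
Insert 84: h=16, slots 16,0,1,2 occupied → index 3.
Insert 719: h=5, slot 5 empty → index 5.
Insert 152: h=16, slots 16,0,1,2,3 occupied → index 4.
Table: [255, 69, 102, 84, 152, 719, ∅, 738, ∅, ∅, 758, 827, ∅, ∅, ∅, 508, 628]

3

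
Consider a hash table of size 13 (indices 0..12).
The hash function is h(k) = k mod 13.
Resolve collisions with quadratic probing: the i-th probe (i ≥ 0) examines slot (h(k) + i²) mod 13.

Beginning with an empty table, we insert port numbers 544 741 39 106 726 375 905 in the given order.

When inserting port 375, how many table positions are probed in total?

4

544 hashes to 11; slot 11 is free → place at 11.
741 hashes to 0; slot 0 is free → place at 0.
39 hashes to 0; 0 taken → place at 1.
106 hashes to 2; slot 2 is free → place at 2.
726 hashes to 11; 11 taken → place at 12.
375 hashes to 11; 11,12,2 taken → place at 7.
905 hashes to 8; slot 8 is free → place at 8.
Table: [741, 39, 106, _, _, _, _, 375, 905, _, _, 544, 726]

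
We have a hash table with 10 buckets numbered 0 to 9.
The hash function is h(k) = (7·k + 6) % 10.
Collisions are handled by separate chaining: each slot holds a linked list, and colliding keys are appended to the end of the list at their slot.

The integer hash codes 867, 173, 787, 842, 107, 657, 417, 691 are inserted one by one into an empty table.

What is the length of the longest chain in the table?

867 -> bucket 5
173 -> bucket 7
787 -> bucket 5 (collision)
842 -> bucket 0
107 -> bucket 5 (collision)
657 -> bucket 5 (collision)
417 -> bucket 5 (collision)
691 -> bucket 3
Final buckets:
0: 842
1: —
2: —
3: 691
4: —
5: 867 -> 787 -> 107 -> 657 -> 417
6: —
7: 173
8: —
9: —

5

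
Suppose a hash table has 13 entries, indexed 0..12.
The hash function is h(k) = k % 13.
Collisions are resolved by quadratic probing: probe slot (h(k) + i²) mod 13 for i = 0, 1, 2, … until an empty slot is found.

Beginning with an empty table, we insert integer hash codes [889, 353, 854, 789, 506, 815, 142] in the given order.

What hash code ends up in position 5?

889

Insert 889: h=5, slot 5 empty => index 5.
Insert 353: h=2, slot 2 empty => index 2.
Insert 854: h=9, slot 9 empty => index 9.
Insert 789: h=9, slot 9 occupied => index 10.
Insert 506: h=12, slot 12 empty => index 12.
Insert 815: h=9, slots 9,10 occupied => index 0.
Insert 142: h=12, slots 12,0 occupied => index 3.
Table: [815, _, 353, 142, _, 889, _, _, _, 854, 789, _, 506]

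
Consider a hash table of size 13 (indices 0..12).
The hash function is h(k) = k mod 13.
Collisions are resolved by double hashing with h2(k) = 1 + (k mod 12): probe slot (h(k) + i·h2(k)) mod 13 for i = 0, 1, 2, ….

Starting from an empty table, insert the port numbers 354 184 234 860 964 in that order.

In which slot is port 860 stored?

Insert 354: h=3, slot 3 empty → index 3.
Insert 184: h=2, slot 2 empty → index 2.
Insert 234: h=0, slot 0 empty → index 0.
Insert 860: h=2, h2=9, slot 2 occupied → index 11.
Insert 964: h=2, h2=5, slot 2 occupied → index 7.
Table: [234, ∅, 184, 354, ∅, ∅, ∅, 964, ∅, ∅, ∅, 860, ∅]

11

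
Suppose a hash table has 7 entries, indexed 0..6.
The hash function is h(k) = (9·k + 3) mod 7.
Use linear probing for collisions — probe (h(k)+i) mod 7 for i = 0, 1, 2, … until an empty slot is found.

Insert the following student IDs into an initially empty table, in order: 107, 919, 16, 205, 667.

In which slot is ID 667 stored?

4

107 hashes to 0; slot 0 is free -> place at 0.
919 hashes to 0; 0 taken -> place at 1.
16 hashes to 0; 0,1 taken -> place at 2.
205 hashes to 0; 0,1,2 taken -> place at 3.
667 hashes to 0; 0,1,2,3 taken -> place at 4.
Table: [107, 919, 16, 205, 667, —, —]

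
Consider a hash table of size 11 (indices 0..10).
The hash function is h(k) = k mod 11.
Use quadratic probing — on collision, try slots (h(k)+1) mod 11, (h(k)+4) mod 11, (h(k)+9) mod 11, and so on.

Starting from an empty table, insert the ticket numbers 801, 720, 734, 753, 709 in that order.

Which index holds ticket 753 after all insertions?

Insert 801: h=9, slot 9 empty => index 9.
Insert 720: h=5, slot 5 empty => index 5.
Insert 734: h=8, slot 8 empty => index 8.
Insert 753: h=5, slot 5 occupied => index 6.
Insert 709: h=5, slots 5,6,9 occupied => index 3.
Table: [-, -, -, 709, -, 720, 753, -, 734, 801, -]

6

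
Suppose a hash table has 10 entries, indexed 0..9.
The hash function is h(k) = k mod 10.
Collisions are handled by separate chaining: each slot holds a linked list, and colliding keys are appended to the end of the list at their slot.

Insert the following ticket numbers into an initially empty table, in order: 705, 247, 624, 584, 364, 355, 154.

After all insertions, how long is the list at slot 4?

705 → bucket 5
247 → bucket 7
624 → bucket 4
584 → bucket 4 (collision)
364 → bucket 4 (collision)
355 → bucket 5 (collision)
154 → bucket 4 (collision)
Final buckets:
0: -
1: -
2: -
3: -
4: 624 -> 584 -> 364 -> 154
5: 705 -> 355
6: -
7: 247
8: -
9: -

4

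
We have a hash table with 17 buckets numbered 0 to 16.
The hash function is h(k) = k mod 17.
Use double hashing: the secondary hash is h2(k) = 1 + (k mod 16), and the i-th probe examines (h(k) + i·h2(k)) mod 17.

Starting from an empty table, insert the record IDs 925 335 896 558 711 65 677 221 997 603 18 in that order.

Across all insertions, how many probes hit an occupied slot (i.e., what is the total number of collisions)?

925: h=7 -> slot 7
335: h=12 -> slot 12
896: h=12, h2=1, probe 12,13 -> slot 13
558: h=14 -> slot 14
711: h=14, h2=8, probe 14,5 -> slot 5
65: h=14, h2=2, probe 14,16 -> slot 16
677: h=14, h2=6, probe 14,3 -> slot 3
221: h=0 -> slot 0
997: h=11 -> slot 11
603: h=8 -> slot 8
18: h=1 -> slot 1
Table: [221, 18, -, 677, -, 711, -, 925, 603, -, -, 997, 335, 896, 558, -, 65]

4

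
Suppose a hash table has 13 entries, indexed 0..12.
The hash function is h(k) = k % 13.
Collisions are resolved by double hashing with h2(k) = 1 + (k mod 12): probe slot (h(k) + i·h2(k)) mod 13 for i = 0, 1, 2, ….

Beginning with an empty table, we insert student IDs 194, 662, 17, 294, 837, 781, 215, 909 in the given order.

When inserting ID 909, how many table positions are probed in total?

194 hashes to 12; slot 12 is free => place at 12.
662 hashes to 12, h2=3; 12 taken => place at 2.
17 hashes to 4; slot 4 is free => place at 4.
294 hashes to 8; slot 8 is free => place at 8.
837 hashes to 5; slot 5 is free => place at 5.
781 hashes to 1; slot 1 is free => place at 1.
215 hashes to 7; slot 7 is free => place at 7.
909 hashes to 12, h2=10; 12 taken => place at 9.
Table: [-, 781, 662, -, 17, 837, -, 215, 294, 909, -, -, 194]

2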